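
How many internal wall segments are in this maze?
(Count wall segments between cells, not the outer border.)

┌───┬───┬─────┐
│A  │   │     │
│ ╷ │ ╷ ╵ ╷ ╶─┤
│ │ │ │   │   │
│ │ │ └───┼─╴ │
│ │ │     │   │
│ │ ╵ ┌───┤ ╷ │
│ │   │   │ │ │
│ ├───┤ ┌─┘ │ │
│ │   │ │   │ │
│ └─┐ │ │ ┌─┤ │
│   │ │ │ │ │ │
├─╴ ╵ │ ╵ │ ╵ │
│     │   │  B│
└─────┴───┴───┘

Counting internal wall segments:
Total internal walls: 36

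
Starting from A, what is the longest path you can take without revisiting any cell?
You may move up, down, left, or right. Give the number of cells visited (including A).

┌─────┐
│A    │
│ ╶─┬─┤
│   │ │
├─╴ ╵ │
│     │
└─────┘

Finding longest simple path using DFS:
Start: (0, 0)
Longest path visits 6 cells
Path: A → down → right → down → right → up

Solution:

┌─────┐
│A    │
│ ╶─┬─┤
│↳ ↓│B│
├─╴ ╵ │
│  ↳ ↑│
└─────┘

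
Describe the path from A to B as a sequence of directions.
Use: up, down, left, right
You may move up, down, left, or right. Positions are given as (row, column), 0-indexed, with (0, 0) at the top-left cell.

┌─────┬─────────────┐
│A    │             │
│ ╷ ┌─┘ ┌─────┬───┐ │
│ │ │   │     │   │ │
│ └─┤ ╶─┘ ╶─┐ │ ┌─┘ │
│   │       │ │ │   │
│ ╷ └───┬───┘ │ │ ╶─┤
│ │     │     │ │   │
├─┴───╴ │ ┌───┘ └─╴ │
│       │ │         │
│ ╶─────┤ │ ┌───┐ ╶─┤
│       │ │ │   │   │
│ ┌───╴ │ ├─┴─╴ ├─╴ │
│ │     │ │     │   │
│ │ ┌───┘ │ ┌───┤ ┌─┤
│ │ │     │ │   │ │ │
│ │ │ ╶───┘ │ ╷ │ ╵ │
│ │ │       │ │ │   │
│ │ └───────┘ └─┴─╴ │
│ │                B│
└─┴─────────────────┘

Finding the path and converting it to directions:
Path through cells: (0,0) → (1,0) → (2,0) → (2,1) → (3,1) → (3,2) → (3,3) → (4,3) → (4,2) → (4,1) → (4,0) → (5,0) → (5,1) → (5,2) → (5,3) → (6,3) → (6,2) → (6,1) → (7,1) → (8,1) → (9,1) → (9,2) → (9,3) → (9,4) → (9,5) → (9,6) → (9,7) → (9,8) → (9,9)
Directions: down, down, right, down, right, right, down, left, left, left, down, right, right, right, down, left, left, down, down, down, right, right, right, right, right, right, right, right

Solution:

┌─────┬─────────────┐
│A    │             │
│ ╷ ┌─┘ ┌─────┬───┐ │
│↓│ │   │     │   │ │
│ └─┤ ╶─┘ ╶─┐ │ ┌─┘ │
│↳ ↓│       │ │ │   │
│ ╷ └───┬───┘ │ │ ╶─┤
│ │↳ → ↓│     │ │   │
├─┴───╴ │ ┌───┘ └─╴ │
│↓ ← ← ↲│ │         │
│ ╶─────┤ │ ┌───┐ ╶─┤
│↳ → → ↓│ │ │   │   │
│ ┌───╴ │ ├─┴─╴ ├─╴ │
│ │↓ ← ↲│ │     │   │
│ │ ┌───┘ │ ┌───┤ ┌─┤
│ │↓│     │ │   │ │ │
│ │ │ ╶───┘ │ ╷ │ ╵ │
│ │↓│       │ │ │   │
│ │ └───────┘ └─┴─╴ │
│ │↳ → → → → → → → B│
└─┴─────────────────┘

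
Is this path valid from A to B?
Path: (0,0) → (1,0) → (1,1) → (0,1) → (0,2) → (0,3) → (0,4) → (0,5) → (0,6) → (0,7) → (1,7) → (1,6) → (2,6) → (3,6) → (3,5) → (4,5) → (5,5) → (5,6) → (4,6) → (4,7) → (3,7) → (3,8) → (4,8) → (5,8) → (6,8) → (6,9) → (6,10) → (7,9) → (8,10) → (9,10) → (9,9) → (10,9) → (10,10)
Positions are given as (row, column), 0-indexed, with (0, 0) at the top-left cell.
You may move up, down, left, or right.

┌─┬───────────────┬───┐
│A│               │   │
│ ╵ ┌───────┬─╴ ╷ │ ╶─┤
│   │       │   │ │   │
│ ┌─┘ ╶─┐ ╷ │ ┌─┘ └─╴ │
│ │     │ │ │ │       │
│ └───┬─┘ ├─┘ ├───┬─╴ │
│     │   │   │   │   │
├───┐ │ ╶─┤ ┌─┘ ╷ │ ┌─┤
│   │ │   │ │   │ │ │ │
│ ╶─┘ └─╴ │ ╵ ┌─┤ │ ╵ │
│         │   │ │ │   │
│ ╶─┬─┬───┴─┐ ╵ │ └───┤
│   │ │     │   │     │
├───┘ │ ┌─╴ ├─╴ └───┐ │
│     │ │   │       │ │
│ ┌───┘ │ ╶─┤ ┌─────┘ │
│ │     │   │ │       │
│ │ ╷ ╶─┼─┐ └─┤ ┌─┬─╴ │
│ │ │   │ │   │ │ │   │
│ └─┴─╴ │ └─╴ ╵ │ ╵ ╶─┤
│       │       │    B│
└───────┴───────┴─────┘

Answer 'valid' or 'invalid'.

Checking path validity:
Result: Invalid move at step 27: cannot move from (6, 10) to (7, 9).

invalid

Correct solution:

┌─┬───────────────┬───┐
│A│↱ → → → → → ↓  │   │
│ ╵ ┌───────┬─╴ ╷ │ ╶─┤
│↳ ↑│       │↓ ↲│ │   │
│ ┌─┘ ╶─┐ ╷ │ ┌─┘ └─╴ │
│ │     │ │ │↓│       │
│ └───┬─┘ ├─┘ ├───┬─╴ │
│     │   │↓ ↲│↱ ↓│   │
├───┐ │ ╶─┤ ┌─┘ ╷ │ ┌─┤
│   │ │   │↓│↱ ↑│↓│ │ │
│ ╶─┘ └─╴ │ ╵ ┌─┤ │ ╵ │
│         │↳ ↑│ │↓│   │
│ ╶─┬─┬───┴─┐ ╵ │ └───┤
│   │ │     │   │↳ → ↓│
├───┘ │ ┌─╴ ├─╴ └───┐ │
│     │ │   │       │↓│
│ ┌───┘ │ ╶─┤ ┌─────┘ │
│ │     │   │ │      ↓│
│ │ ╷ ╶─┼─┐ └─┤ ┌─┬─╴ │
│ │ │   │ │   │ │ │↓ ↲│
│ └─┴─╴ │ └─╴ ╵ │ ╵ ╶─┤
│       │       │  ↳ B│
└───────┴───────┴─────┘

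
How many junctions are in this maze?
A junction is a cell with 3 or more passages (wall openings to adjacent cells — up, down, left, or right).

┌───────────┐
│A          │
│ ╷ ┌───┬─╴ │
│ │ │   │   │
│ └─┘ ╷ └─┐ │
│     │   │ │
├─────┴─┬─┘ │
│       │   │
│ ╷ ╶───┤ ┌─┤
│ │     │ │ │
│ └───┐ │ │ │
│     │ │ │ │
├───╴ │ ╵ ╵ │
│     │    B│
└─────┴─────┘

Checking each cell for number of passages:

Junctions found (3+ passages):
  (0, 1): 3 passages
  (1, 5): 3 passages
  (3, 1): 3 passages
  (6, 4): 3 passages
Total junctions: 4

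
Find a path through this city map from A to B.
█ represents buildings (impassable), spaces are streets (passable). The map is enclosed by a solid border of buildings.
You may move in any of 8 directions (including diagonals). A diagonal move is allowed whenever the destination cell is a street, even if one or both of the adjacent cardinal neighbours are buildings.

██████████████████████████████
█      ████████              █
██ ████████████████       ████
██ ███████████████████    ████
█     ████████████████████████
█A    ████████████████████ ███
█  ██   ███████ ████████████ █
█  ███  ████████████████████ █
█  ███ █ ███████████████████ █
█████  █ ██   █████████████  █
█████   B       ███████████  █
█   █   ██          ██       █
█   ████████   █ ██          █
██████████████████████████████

Finding the shortest path from A to B:
Movement: 8-directional
Path length: 9 steps
Directions: right → right → right → right → down-right → down-right → down-right → down → down

Solution:

██████████████████████████████
█      ████████              █
██ ████████████████       ████
██ ███████████████████    ████
█     ████████████████████████
█A→→→↘████████████████████ ███
█  ██ ↘ ███████ ████████████ █
█  ███ ↘████████████████████ █
█  ███ █↓███████████████████ █
█████  █↓██   █████████████  █
█████   B       ███████████  █
█   █   ██          ██       █
█   ████████   █ ██          █
██████████████████████████████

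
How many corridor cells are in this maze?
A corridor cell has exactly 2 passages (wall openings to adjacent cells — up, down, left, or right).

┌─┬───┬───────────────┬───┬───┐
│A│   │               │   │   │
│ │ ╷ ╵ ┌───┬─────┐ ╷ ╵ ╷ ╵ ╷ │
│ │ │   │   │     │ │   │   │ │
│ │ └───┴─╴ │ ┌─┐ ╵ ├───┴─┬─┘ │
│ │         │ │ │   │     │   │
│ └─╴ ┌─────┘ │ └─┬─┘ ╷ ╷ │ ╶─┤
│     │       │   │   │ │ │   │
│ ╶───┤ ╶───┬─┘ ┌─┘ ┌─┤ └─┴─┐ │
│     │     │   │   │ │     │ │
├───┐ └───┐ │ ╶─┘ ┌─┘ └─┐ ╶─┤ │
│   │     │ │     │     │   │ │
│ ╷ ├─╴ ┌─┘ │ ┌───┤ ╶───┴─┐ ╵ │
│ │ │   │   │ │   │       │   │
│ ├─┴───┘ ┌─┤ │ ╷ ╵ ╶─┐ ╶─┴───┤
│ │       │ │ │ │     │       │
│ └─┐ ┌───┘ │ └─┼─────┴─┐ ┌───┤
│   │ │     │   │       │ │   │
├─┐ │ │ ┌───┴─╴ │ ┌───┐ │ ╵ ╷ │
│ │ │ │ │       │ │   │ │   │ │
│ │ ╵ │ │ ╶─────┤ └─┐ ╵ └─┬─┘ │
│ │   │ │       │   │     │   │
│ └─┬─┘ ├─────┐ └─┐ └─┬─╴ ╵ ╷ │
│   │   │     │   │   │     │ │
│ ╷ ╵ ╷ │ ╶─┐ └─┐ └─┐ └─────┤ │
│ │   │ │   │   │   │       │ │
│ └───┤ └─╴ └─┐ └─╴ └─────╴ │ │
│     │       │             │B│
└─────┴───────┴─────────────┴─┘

Counting cells with exactly 2 passages:
Total corridor cells: 166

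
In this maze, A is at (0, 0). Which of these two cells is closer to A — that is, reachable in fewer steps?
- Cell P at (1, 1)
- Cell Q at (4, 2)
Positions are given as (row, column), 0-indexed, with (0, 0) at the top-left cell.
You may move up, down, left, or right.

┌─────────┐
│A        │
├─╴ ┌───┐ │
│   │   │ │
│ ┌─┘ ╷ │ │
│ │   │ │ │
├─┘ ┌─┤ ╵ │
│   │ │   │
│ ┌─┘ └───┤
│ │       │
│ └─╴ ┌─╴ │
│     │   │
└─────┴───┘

Shortest path A → P at (1, 1): 2 steps
Shortest path A → Q at (4, 2): 20 steps

P is closer (2 steps vs 20 steps).

Path to P:

┌─────────┐
│A ↓      │
├─╴ ┌───┐ │
│  P│   │ │
│ ┌─┘ ╷ │ │
│ │   │ │ │
├─┘ ┌─┤ ╵ │
│   │ │   │
│ ┌─┘ └───┤
│ │       │
│ └─╴ ┌─╴ │
│     │   │
└─────┴───┘

Path to Q:

┌─────────┐
│A → → → ↓│
├─╴ ┌───┐ │
│   │↓ ↰│↓│
│ ┌─┘ ╷ │ │
│ │↓ ↲│↑│↓│
├─┘ ┌─┤ ╵ │
│↓ ↲│ │↑ ↲│
│ ┌─┘ └───┤
│↓│  Q    │
│ └─╴ ┌─╴ │
│↳ → ↑│   │
└─────┴───┘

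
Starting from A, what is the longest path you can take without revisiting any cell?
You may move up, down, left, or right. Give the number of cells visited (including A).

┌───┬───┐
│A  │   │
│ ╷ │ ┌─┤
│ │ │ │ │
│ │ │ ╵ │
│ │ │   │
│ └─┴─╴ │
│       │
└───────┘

Finding longest simple path using DFS:
Start: (0, 0)
Longest path visits 12 cells
Path: A → down → down → down → right → right → right → up → left → up → up → right

Solution:

┌───┬───┐
│A  │↱ B│
│ ╷ │ ┌─┤
│↓│ │↑│ │
│ │ │ ╵ │
│↓│ │↑ ↰│
│ └─┴─╴ │
│↳ → → ↑│
└───────┘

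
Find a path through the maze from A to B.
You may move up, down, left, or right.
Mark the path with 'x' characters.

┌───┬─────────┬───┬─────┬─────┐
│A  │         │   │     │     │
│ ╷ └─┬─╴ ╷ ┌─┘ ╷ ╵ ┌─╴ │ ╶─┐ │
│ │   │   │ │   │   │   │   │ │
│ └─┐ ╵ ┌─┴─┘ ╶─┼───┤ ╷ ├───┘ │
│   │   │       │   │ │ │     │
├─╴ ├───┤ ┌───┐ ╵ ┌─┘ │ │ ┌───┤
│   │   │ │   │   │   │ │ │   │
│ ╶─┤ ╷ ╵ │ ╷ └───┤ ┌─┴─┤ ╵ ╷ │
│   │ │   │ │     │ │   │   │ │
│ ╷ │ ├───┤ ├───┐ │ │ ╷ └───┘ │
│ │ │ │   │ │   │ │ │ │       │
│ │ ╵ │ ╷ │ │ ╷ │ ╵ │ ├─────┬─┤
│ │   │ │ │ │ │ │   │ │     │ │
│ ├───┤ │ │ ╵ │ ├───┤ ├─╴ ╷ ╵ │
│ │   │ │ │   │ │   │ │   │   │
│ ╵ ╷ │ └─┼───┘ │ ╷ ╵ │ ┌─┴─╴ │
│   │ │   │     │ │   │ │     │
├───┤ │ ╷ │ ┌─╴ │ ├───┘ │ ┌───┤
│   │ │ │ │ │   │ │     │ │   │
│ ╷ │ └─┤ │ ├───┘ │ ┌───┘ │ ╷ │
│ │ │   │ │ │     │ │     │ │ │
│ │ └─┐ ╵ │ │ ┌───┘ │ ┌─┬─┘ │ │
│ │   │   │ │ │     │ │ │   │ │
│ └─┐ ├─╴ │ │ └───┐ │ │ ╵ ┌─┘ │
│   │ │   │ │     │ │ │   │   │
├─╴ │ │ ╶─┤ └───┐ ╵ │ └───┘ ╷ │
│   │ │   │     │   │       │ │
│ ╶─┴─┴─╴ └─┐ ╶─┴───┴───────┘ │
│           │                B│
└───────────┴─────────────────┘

Finding the shortest path through the maze:
Path length: 72 steps
Directions: down → down → right → down → left → down → right → down → down → right → up → up → up → right → down → right → up → up → right → right → up → right → up → right → down → right → up → right → right → down → left → down → down → left → down → down → down → left → up → up → left → left → up → left → down → down → down → down → right → up → up → right → down → down → down → left → left → down → down → down → down → down → right → down → right → right → right → right → right → right → right → right

Solution:

┌───┬─────────┬───┬─────┬─────┐
│A  │         │x x│x x x│     │
│ ╷ └─┬─╴ ╷ ┌─┘ ╷ ╵ ┌─╴ │ ╶─┐ │
│x│   │   │ │x x│x x│x x│   │ │
│ └─┐ ╵ ┌─┴─┘ ╶─┼───┤ ╷ ├───┘ │
│x x│   │x x x  │   │x│ │     │
├─╴ ├───┤ ┌───┐ ╵ ┌─┘ │ │ ┌───┤
│x x│x x│x│x x│   │x x│ │ │   │
│ ╶─┤ ╷ ╵ │ ╷ └───┤ ┌─┴─┤ ╵ ╷ │
│x x│x│x x│x│x x x│x│   │   │ │
│ ╷ │ ├───┤ ├───┐ │ │ ╷ └───┘ │
│ │x│x│   │x│x x│x│x│ │       │
│ │ ╵ │ ╷ │ │ ╷ │ ╵ │ ├─────┬─┤
│ │x x│ │ │x│x│x│x x│ │     │ │
│ ├───┤ │ │ ╵ │ ├───┤ ├─╴ ╷ ╵ │
│ │   │ │ │x x│x│   │ │   │   │
│ ╵ ╷ │ └─┼───┘ │ ╷ ╵ │ ┌─┴─╴ │
│   │ │   │x x x│ │   │ │     │
├───┤ │ ╷ │ ┌─╴ │ ├───┘ │ ┌───┤
│   │ │ │ │x│   │ │     │ │   │
│ ╷ │ └─┤ │ ├───┘ │ ┌───┘ │ ╷ │
│ │ │   │ │x│     │ │     │ │ │
│ │ └─┐ ╵ │ │ ┌───┘ │ ┌─┬─┘ │ │
│ │   │   │x│ │     │ │ │   │ │
│ └─┐ ├─╴ │ │ └───┐ │ │ ╵ ┌─┘ │
│   │ │   │x│     │ │ │   │   │
├─╴ │ │ ╶─┤ └───┐ ╵ │ └───┘ ╷ │
│   │ │   │x x  │   │       │ │
│ ╶─┴─┴─╴ └─┐ ╶─┴───┴───────┘ │
│           │x x x x x x x x B│
└───────────┴─────────────────┘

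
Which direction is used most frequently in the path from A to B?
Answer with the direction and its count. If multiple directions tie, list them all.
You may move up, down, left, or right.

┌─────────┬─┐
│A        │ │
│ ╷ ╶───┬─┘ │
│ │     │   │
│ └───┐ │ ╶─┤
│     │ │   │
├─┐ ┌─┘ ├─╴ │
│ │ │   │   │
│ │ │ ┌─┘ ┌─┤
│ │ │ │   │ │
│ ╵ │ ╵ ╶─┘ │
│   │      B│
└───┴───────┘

Directions: right, down, right, right, down, down, left, down, down, right, right, right
Counts: {'right': 6, 'down': 5, 'left': 1}
Most common: right (6 times)

Solution:

┌─────────┬─┐
│A ↓      │ │
│ ╷ ╶───┬─┘ │
│ │↳ → ↓│   │
│ └───┐ │ ╶─┤
│     │↓│   │
├─┐ ┌─┘ ├─╴ │
│ │ │↓ ↲│   │
│ │ │ ┌─┘ ┌─┤
│ │ │↓│   │ │
│ ╵ │ ╵ ╶─┘ │
│   │↳ → → B│
└───┴───────┘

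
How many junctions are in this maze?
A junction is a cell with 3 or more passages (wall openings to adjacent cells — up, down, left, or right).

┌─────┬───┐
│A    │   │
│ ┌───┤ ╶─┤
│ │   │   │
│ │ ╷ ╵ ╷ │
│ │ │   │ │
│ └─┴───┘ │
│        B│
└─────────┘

Checking each cell for number of passages:

Junctions found (3+ passages):
  (1, 3): 3 passages
Total junctions: 1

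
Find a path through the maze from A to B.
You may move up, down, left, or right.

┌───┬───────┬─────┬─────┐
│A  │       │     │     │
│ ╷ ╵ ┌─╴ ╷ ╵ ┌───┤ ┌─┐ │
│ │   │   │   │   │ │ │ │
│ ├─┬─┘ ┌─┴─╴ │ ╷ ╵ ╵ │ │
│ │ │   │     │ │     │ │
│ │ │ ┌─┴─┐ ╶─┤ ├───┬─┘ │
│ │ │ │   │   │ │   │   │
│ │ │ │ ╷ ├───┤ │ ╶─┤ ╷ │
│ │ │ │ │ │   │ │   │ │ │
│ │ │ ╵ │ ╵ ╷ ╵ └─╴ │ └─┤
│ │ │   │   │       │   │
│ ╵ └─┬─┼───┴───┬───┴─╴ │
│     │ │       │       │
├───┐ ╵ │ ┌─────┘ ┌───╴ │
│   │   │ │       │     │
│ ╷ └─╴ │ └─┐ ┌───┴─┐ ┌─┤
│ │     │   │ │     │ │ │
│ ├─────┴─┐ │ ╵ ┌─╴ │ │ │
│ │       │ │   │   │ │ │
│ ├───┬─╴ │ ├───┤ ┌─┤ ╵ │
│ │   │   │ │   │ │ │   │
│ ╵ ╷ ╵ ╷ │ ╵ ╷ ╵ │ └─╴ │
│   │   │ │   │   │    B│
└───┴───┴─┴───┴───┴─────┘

Finding the shortest path through the maze:
Path length: 50 steps
Directions: right → down → right → up → right → right → down → left → down → left → down → down → down → right → up → up → right → down → down → right → up → right → down → right → up → up → up → up → right → down → right → up → up → right → right → down → down → down → left → down → down → right → down → down → left → down → down → down → right → down

Solution:

┌───┬───────┬─────┬─────┐
│A ↓│↱ → ↓  │     │↱ → ↓│
│ ╷ ╵ ┌─╴ ╷ ╵ ┌───┤ ┌─┐ │
│ │↳ ↑│↓ ↲│   │↱ ↓│↑│ │↓│
│ ├─┬─┘ ┌─┴─╴ │ ╷ ╵ ╵ │ │
│ │ │↓ ↲│     │↑│↳ ↑  │↓│
│ │ │ ┌─┴─┐ ╶─┤ ├───┬─┘ │
│ │ │↓│↱ ↓│   │↑│   │↓ ↲│
│ │ │ │ ╷ ├───┤ │ ╶─┤ ╷ │
│ │ │↓│↑│↓│↱ ↓│↑│   │↓│ │
│ │ │ ╵ │ ╵ ╷ ╵ └─╴ │ └─┤
│ │ │↳ ↑│↳ ↑│↳ ↑    │↳ ↓│
│ ╵ └─┬─┼───┴───┬───┴─╴ │
│     │ │       │      ↓│
├───┐ ╵ │ ┌─────┘ ┌───╴ │
│   │   │ │       │  ↓ ↲│
│ ╷ └─╴ │ └─┐ ┌───┴─┐ ┌─┤
│ │     │   │ │     │↓│ │
│ ├─────┴─┐ │ ╵ ┌─╴ │ │ │
│ │       │ │   │   │↓│ │
│ ├───┬─╴ │ ├───┤ ┌─┤ ╵ │
│ │   │   │ │   │ │ │↳ ↓│
│ ╵ ╷ ╵ ╷ │ ╵ ╷ ╵ │ └─╴ │
│   │   │ │   │   │    B│
└───┴───┴─┴───┴───┴─────┘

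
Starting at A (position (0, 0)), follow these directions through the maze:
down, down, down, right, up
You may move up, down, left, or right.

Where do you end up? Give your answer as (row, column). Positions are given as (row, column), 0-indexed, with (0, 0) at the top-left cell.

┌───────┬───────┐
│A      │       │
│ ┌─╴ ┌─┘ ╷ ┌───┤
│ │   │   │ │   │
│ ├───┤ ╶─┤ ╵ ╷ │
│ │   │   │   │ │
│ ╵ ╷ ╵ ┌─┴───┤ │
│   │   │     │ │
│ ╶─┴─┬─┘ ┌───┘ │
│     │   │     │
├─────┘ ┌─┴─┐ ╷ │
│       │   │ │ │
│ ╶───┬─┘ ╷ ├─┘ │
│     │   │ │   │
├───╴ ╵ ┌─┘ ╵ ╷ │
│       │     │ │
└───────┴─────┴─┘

Following directions step by step:
Start: (0, 0)
  down: (0, 0) → (1, 0)
  down: (1, 0) → (2, 0)
  down: (2, 0) → (3, 0)
  right: (3, 0) → (3, 1)
  up: (3, 1) → (2, 1)
Final position: (2, 1)

Path taken:

┌───────┬───────┐
│A      │       │
│ ┌─╴ ┌─┘ ╷ ┌───┤
│↓│   │   │ │   │
│ ├───┤ ╶─┤ ╵ ╷ │
│↓│B  │   │   │ │
│ ╵ ╷ ╵ ┌─┴───┤ │
│↳ ↑│   │     │ │
│ ╶─┴─┬─┘ ┌───┘ │
│     │   │     │
├─────┘ ┌─┴─┐ ╷ │
│       │   │ │ │
│ ╶───┬─┘ ╷ ├─┘ │
│     │   │ │   │
├───╴ ╵ ┌─┘ ╵ ╷ │
│       │     │ │
└───────┴─────┴─┘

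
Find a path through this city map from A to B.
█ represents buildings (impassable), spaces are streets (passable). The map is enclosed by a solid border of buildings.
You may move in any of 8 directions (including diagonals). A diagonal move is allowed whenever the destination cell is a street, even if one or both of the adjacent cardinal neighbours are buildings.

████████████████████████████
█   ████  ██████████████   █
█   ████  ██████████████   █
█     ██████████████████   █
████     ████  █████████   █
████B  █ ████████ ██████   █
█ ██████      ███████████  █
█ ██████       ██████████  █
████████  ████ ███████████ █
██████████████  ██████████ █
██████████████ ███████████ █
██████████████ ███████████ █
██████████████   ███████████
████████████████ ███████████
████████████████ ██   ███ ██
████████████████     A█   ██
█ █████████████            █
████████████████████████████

Finding the shortest path from A to B:
Movement: 8-directional
Path length: 21 steps
Directions: left → left → left → left → up-left → up → up-left → up-left → up → up → up → up-left → left → left → left → up-left → up-left → up-left → left → left → down-left

Solution:

████████████████████████████
█   ████  ██████████████   █
█   ████  ██████████████   █
█     ██████████████████   █
████ ↙←← ████  █████████   █
████B  █↖████████ ██████   █
█ ██████ ↖    ███████████  █
█ ██████  ↖←←← ██████████  █
████████  ████↖███████████ █
██████████████↑ ██████████ █
██████████████↑███████████ █
██████████████↑███████████ █
██████████████ ↖ ███████████
████████████████↖███████████
████████████████↑██   ███ ██
████████████████ ↖←←←A█   ██
█ █████████████            █
████████████████████████████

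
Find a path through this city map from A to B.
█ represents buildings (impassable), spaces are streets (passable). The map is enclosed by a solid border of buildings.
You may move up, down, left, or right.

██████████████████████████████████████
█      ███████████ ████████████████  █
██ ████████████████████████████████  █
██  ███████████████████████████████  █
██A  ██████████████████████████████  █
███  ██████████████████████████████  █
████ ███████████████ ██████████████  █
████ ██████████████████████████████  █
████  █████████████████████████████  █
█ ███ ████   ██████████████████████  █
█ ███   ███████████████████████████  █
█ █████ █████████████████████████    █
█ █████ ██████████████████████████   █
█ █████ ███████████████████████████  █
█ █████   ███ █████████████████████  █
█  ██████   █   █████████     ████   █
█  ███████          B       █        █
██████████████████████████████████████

Finding the shortest path from A to B:
Movement: cardinal only
Path length: 30 steps
Directions: right → down → right → down → down → down → right → down → down → right → right → down → down → down → down → right → right → down → right → down → right → right → right → right → right → right → right → right → right → right

Solution:

██████████████████████████████████████
█      ███████████ ████████████████  █
██ ████████████████████████████████  █
██  ███████████████████████████████  █
██A↓ ██████████████████████████████  █
███↳↓██████████████████████████████  █
████↓███████████████ ██████████████  █
████↓██████████████████████████████  █
████↳↓█████████████████████████████  █
█ ███↓████   ██████████████████████  █
█ ███↳→↓███████████████████████████  █
█ █████↓█████████████████████████    █
█ █████↓██████████████████████████   █
█ █████↓███████████████████████████  █
█ █████↳→↓███ █████████████████████  █
█  ██████↳↓ █   █████████     ████   █
█  ███████↳→→→→→→→→→B       █        █
██████████████████████████████████████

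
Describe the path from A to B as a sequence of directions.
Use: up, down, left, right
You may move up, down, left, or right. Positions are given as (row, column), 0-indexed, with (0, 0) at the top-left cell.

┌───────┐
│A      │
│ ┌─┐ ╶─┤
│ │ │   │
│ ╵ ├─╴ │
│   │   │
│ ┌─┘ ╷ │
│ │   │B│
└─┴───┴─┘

Finding the path and converting it to directions:
Path through cells: (0,0) → (0,1) → (0,2) → (1,2) → (1,3) → (2,3) → (3,3)
Directions: right, right, down, right, down, down

Solution:

┌───────┐
│A → ↓  │
│ ┌─┐ ╶─┤
│ │ │↳ ↓│
│ ╵ ├─╴ │
│   │  ↓│
│ ┌─┘ ╷ │
│ │   │B│
└─┴───┴─┘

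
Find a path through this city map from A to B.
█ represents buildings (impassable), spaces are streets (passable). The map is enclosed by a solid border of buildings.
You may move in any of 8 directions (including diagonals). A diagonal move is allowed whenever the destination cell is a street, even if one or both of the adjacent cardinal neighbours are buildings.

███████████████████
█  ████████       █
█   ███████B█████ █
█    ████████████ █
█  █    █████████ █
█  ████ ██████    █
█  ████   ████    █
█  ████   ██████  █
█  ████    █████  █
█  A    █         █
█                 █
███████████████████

Finding the shortest path from A to B:
Movement: 8-directional
Path length: 25 steps
Directions: right → right → right → right → up-right → right → right → down-right → right → right → right → right → up-right → up → up → up → up-right → up → up → up-left → left → left → left → left → down-left

Solution:

███████████████████
█  ████████ ↙←←←← █
█   ███████B█████↖█
█    ████████████↑█
█  █    █████████↑█
█  ████ ██████  ↗ █
█  ████   ████  ↑ █
█  ████   ██████↑ █
█  ████ →→↘█████↑ █
█  A→→→↗█  →→→→↗  █
█                 █
███████████████████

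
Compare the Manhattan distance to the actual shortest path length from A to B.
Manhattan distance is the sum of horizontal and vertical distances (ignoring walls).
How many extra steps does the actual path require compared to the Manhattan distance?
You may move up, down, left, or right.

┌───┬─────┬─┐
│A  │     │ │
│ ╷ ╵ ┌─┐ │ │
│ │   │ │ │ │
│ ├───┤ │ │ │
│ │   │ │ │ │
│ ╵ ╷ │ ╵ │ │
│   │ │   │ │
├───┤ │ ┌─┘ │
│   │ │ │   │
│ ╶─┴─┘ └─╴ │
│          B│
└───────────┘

Manhattan distance: |5 - 0| + |5 - 0| = 10
Actual path length: 14
Extra steps: 14 - 10 = 4

Solution:

┌───┬─────┬─┐
│A ↓│↱ → ↓│ │
│ ╷ ╵ ┌─┐ │ │
│ │↳ ↑│ │↓│ │
│ ├───┤ │ │ │
│ │   │ │↓│ │
│ ╵ ╷ │ ╵ │ │
│   │ │↓ ↲│ │
├───┤ │ ┌─┘ │
│   │ │↓│   │
│ ╶─┴─┘ └─╴ │
│      ↳ → B│
└───────────┘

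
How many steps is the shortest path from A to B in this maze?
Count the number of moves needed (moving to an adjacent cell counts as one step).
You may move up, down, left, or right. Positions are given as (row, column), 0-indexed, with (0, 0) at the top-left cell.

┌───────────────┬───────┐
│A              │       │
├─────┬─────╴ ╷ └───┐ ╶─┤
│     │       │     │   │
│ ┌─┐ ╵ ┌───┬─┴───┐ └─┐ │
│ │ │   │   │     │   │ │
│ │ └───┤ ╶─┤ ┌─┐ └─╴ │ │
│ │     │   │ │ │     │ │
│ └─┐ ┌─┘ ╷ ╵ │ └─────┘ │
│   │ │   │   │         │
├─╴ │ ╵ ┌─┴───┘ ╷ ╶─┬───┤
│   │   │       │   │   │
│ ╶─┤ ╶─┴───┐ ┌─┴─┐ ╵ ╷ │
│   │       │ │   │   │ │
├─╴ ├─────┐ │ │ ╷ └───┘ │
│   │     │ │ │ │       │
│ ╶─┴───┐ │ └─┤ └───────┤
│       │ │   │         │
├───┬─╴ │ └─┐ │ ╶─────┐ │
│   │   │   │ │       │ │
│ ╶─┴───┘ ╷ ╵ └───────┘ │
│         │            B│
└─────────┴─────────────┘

Using BFS to find shortest path:
Start: (0, 0), End: (10, 11)
Path found:
(0,0) → (0,1) → (0,2) → (0,3) → (0,4) → (0,5) → (0,6) → (0,7) → (1,7) → (1,8) → (1,9) → (2,9) → (2,10) → (3,10) → (3,9) → (3,8) → (2,8) → (2,7) → (2,6) → (3,6) → (4,6) → (4,5) → (3,5) → (3,4) → (4,4) → (4,3) → (5,3) → (5,2) → (6,2) → (6,3) → (6,4) → (6,5) → (7,5) → (8,5) → (8,6) → (9,6) → (10,6) → (10,7) → (10,8) → (10,9) → (10,10) → (10,11)
Number of steps: 41

Solution:

┌───────────────┬───────┐
│A → → → → → → ↓│       │
├─────┬─────╴ ╷ └───┐ ╶─┤
│     │       │↳ → ↓│   │
│ ┌─┐ ╵ ┌───┬─┴───┐ └─┐ │
│ │ │   │   │↓ ← ↰│↳ ↓│ │
│ │ └───┤ ╶─┤ ┌─┐ └─╴ │ │
│ │     │↓ ↰│↓│ │↑ ← ↲│ │
│ └─┐ ┌─┘ ╷ ╵ │ └─────┘ │
│   │ │↓ ↲│↑ ↲│         │
├─╴ │ ╵ ┌─┴───┘ ╷ ╶─┬───┤
│   │↓ ↲│       │   │   │
│ ╶─┤ ╶─┴───┐ ┌─┴─┐ ╵ ╷ │
│   │↳ → → ↓│ │   │   │ │
├─╴ ├─────┐ │ │ ╷ └───┘ │
│   │     │↓│ │ │       │
│ ╶─┴───┐ │ └─┤ └───────┤
│       │ │↳ ↓│         │
├───┬─╴ │ └─┐ │ ╶─────┐ │
│   │   │   │↓│       │ │
│ ╶─┴───┘ ╷ ╵ └───────┘ │
│         │  ↳ → → → → B│
└─────────┴─────────────┘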